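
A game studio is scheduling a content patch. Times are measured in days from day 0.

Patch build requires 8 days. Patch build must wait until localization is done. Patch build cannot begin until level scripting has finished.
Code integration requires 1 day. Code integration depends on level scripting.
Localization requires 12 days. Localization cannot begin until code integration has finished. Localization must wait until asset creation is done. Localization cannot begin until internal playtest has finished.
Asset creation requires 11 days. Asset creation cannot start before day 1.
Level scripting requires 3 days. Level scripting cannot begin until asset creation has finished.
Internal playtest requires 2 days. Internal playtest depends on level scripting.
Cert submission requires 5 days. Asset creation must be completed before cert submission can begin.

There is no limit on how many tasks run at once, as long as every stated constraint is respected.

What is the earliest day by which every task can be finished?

37

Asset creation cannot begin until its own release at day 1. It runs from day 1 to 1 + 11 = day 12.
After asset creation (finishes day 12), cert submission can start at day 12 and finishes at day 17.
Level scripting cannot begin until asset creation (finishes day 12). It runs from day 12 to 12 + 3 = day 15.
Internal playtest cannot begin until level scripting (finishes day 15). It runs from day 15 to 15 + 2 = day 17.
After level scripting (finishes day 15), code integration can start at day 15 and finishes at day 16.
Localization has to wait for code integration (finishes day 16); asset creation (finishes day 12); internal playtest (finishes day 17). The latest of these is day 17, so localization runs day 17 to 17 + 12 = day 29.
Patch build needs all of localization (finishes day 29); level scripting (finishes day 15). That puts its earliest start at day 29; it finishes at 29 + 8 = day 37.
All tasks are finished once the last one completes. Finish times: Asset creation at 12, Level scripting at 15, Code integration at 16, Internal playtest at 17, Localization at 29, Cert submission at 17, Patch build at 37. The latest is day 37.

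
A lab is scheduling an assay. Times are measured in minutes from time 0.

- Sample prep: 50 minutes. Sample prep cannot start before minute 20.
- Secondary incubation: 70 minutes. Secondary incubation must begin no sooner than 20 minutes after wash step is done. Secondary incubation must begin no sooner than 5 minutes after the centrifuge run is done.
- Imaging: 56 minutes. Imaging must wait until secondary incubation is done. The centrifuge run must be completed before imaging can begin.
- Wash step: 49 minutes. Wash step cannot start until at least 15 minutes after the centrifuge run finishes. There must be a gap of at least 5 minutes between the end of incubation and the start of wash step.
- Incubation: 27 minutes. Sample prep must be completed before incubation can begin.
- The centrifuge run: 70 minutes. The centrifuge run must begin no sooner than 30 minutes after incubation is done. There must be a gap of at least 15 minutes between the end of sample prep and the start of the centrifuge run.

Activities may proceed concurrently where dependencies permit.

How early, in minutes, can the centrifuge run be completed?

197

Sample prep cannot begin until its own release at minute 20. It runs from minute 20 to 20 + 50 = minute 70.
Incubation cannot begin until sample prep (finishes minute 70). It runs from minute 70 to 70 + 27 = minute 97.
For the centrifuge run: incubation (finishes minute 97, plus 30-minute gap → minute 127); sample prep (finishes minute 70, plus 15-minute gap → minute 85). Taking the maximum gives a start of minute 127, and it finishes at 127 + 70 = minute 197.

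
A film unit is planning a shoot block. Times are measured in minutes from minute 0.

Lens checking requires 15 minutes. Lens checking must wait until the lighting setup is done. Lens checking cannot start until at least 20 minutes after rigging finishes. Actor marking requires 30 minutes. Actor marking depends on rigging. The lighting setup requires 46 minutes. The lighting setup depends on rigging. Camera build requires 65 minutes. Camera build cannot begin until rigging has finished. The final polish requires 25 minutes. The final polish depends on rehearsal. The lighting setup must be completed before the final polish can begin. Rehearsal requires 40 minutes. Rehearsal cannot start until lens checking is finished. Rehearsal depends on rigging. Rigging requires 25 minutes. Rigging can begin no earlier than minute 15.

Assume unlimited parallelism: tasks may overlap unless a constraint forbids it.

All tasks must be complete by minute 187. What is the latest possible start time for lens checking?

To finish by minute 187, the final polish (duration 25) must start no later than minute 162.
Rehearsal must finish before the final polish (must start by minute 162). With a 40-minute duration, rehearsal must start by 162 − 40 = minute 122.
Lens checking has to be done before rehearsal (must start by minute 122). That means finishing by minute 122, i.e. starting by 122 − 15 = minute 107.

107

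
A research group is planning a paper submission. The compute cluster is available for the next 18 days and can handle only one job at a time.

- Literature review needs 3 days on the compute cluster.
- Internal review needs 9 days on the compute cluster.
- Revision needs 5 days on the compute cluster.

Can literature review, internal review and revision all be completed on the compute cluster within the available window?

Yes

Running back to back, the jobs need 3 + 9 + 5 = 17 days on the compute cluster.
Since 17 ≤ 18, they fit within the window.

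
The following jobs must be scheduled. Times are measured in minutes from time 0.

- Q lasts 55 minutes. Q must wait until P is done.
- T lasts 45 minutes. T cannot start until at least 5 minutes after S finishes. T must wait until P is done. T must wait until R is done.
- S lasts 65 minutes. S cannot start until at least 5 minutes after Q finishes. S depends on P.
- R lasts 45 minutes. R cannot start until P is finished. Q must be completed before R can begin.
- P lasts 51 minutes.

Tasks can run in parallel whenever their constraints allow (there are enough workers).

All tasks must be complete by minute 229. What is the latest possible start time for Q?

54

T has no dependents, so it just needs to finish by minute 229. Starting by 229 − 45 = minute 184 achieves that.
R must finish before T (must start by minute 184). With a 45-minute duration, R must start by 184 − 45 = minute 139.
S feeds into T (must start by minute 184, minus 5-minute gap → minute 179); so S must finish by minute 179 and therefore start by minute 114.
For Q: R (must start by minute 139); S (must start by minute 114, minus 5-minute gap → minute 109). The most restrictive is minute 109; with a 55-minute duration, Q must start by minute 54.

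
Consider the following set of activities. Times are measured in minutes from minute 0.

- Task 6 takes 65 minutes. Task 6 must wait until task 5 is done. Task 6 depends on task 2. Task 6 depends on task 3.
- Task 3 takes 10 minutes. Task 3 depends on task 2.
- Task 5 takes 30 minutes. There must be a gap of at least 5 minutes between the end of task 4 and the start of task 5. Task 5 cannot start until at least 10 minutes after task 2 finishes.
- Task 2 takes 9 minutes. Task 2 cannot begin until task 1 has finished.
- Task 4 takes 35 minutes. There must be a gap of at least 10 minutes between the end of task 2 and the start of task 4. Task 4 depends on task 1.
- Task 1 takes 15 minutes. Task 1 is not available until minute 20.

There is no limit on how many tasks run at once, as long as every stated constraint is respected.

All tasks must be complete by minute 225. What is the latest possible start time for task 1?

Task 6 has no dependents, so it just needs to finish by minute 225. Starting by 225 − 65 = minute 160 achieves that.
Task 3 has to be done before task 6 (must start by minute 160). That means finishing by minute 160, i.e. starting by 160 − 10 = minute 150.
Task 5 has to be done before task 6 (must start by minute 160). That means finishing by minute 160, i.e. starting by 160 − 30 = minute 130.
Task 4 feeds into task 5 (must start by minute 130, minus 5-minute gap → minute 125); so task 4 must finish by minute 125 and therefore start by minute 90.
For task 2: task 3 (must start by minute 150); task 4 (must start by minute 90, minus 10-minute gap → minute 80); task 5 (must start by minute 130, minus 10-minute gap → minute 120); task 6 (must start by minute 160). The most restrictive is minute 80; with a 9-minute duration, task 2 must start by minute 71.
For task 1: task 2 (must start by minute 71); task 4 (must start by minute 90). The most restrictive is minute 71; with a 15-minute duration, task 1 must start by minute 56.

56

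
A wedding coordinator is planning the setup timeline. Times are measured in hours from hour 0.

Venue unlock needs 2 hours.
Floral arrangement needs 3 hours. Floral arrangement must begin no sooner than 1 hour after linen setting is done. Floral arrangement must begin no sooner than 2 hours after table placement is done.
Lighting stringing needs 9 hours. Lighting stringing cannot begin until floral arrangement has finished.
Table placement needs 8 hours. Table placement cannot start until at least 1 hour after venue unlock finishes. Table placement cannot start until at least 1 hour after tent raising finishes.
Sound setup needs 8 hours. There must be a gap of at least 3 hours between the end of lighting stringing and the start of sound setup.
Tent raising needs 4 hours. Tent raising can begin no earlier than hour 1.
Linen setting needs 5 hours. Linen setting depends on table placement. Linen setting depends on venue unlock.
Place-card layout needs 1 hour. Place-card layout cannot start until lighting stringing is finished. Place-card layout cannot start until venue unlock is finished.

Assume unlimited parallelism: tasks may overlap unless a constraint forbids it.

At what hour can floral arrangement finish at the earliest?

23

After its own release at hour 1, tent raising can start at hour 1 and finishes at hour 5.
Venue unlock can start immediately at hour 0; it finishes at hour 2.
For table placement: venue unlock (finishes hour 2, plus 1-hour gap → hour 3); tent raising (finishes hour 5, plus 1-hour gap → hour 6). Taking the maximum gives a start of hour 6, and it finishes at 6 + 8 = hour 14.
Linen setting needs all of table placement (finishes hour 14); venue unlock (finishes hour 2). That puts its earliest start at hour 14; it finishes at 14 + 5 = hour 19.
Floral arrangement cannot start until linen setting (finishes hour 19, plus 1-hour gap → hour 20); table placement (finishes hour 14, plus 2-hour gap → hour 16). The controlling bound is hour 20, so floral arrangement finishes at 20 + 3 = hour 23.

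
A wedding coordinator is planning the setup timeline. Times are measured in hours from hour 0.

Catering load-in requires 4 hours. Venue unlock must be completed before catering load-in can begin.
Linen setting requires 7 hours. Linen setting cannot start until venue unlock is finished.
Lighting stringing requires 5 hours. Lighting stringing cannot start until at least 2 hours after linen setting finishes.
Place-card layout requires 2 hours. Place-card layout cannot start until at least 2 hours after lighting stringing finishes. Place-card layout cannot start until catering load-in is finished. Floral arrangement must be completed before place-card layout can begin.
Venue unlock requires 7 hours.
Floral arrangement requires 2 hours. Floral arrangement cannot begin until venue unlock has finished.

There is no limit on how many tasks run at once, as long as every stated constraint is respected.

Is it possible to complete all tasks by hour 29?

Nothing blocks venue unlock, so it runs from hour 0 to hour 7.
Catering load-in waits on venue unlock (finishes hour 7), so it starts at hour 7 and finishes at 7 + 4 = hour 11.
After venue unlock (finishes hour 7), floral arrangement can start at hour 7 and finishes at hour 9.
Linen setting waits on venue unlock (finishes hour 7), so it starts at hour 7 and finishes at 7 + 7 = hour 14.
Lighting stringing cannot begin until linen setting (finishes hour 14, plus 2-hour gap → hour 16). It runs from hour 16 to 16 + 5 = hour 21.
Place-card layout has to wait for lighting stringing (finishes hour 21, plus 2-hour gap → hour 23); catering load-in (finishes hour 11); floral arrangement (finishes hour 9). The latest of these is hour 23, so place-card layout runs hour 23 to 23 + 2 = hour 25.
Every task is finished by hour 25, which is no later than the deadline of 29, so the schedule is feasible.

Yes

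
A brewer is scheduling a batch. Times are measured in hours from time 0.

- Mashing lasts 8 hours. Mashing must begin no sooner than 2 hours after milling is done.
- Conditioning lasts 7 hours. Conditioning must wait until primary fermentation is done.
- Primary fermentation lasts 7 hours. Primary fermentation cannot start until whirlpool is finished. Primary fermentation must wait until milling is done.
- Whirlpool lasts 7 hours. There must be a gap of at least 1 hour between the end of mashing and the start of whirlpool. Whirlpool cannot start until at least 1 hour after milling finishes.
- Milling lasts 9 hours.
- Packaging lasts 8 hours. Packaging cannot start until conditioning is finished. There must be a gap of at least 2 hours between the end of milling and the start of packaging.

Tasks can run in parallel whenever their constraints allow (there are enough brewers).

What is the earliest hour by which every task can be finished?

Nothing blocks milling, so it runs from hour 0 to hour 9.
After milling (finishes hour 9, plus 2-hour gap → hour 11), mashing can start at hour 11 and finishes at hour 19.
Whirlpool cannot start until mashing (finishes hour 19, plus 1-hour gap → hour 20); milling (finishes hour 9, plus 1-hour gap → hour 10). The controlling bound is hour 20, so whirlpool finishes at 20 + 7 = hour 27.
For primary fermentation: whirlpool (finishes hour 27); milling (finishes hour 9). Taking the maximum gives a start of hour 27, and it finishes at 27 + 7 = hour 34.
After primary fermentation (finishes hour 34), conditioning can start at hour 34 and finishes at hour 41.
For packaging: conditioning (finishes hour 41); milling (finishes hour 9, plus 2-hour gap → hour 11). Taking the maximum gives a start of hour 41, and it finishes at 41 + 8 = hour 49.
All tasks are finished once the last one completes. Finish times: Milling at 9, Mashing at 19, Whirlpool at 27, Primary fermentation at 34, Conditioning at 41, Packaging at 49. The latest is hour 49.

49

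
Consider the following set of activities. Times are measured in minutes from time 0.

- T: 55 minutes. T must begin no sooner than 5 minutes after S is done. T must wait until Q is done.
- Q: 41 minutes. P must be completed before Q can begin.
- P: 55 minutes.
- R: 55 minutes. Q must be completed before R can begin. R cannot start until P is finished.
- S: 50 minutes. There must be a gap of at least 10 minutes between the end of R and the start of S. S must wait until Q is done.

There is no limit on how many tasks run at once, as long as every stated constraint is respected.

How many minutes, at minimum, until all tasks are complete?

271

P has no prerequisites, so it starts at minute 0 and finishes at minute 55.
Q waits on P (finishes minute 55), so it starts at minute 55 and finishes at 55 + 41 = minute 96.
R has to wait for Q (finishes minute 96); P (finishes minute 55). The latest of these is minute 96, so R runs minute 96 to 96 + 55 = minute 151.
For S: R (finishes minute 151, plus 10-minute gap → minute 161); Q (finishes minute 96). Taking the maximum gives a start of minute 161, and it finishes at 161 + 50 = minute 211.
For T: S (finishes minute 211, plus 5-minute gap → minute 216); Q (finishes minute 96). Taking the maximum gives a start of minute 216, and it finishes at 216 + 55 = minute 271.
All tasks are finished once the last one completes. Finish times: P at 55, Q at 96, R at 151, S at 211, T at 271. The latest is minute 271.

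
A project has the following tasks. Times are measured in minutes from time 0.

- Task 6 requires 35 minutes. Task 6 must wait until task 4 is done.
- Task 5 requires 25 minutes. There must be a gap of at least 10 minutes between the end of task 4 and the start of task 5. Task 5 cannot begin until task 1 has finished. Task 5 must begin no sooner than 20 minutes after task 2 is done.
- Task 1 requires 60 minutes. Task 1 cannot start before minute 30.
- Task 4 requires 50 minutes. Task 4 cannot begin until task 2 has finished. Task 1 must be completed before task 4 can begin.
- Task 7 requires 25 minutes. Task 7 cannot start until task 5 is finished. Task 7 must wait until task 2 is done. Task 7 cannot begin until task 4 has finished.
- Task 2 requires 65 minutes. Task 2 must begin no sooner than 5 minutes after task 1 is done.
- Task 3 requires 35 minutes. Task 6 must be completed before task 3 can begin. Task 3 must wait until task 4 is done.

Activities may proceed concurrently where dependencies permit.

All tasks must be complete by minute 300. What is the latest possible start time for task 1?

50

Task 7 has no dependents, so it just needs to finish by minute 300. Starting by 300 − 25 = minute 275 achieves that.
Task 5 must finish before task 7 (must start by minute 275). With a 25-minute duration, task 5 must start by 275 − 25 = minute 250.
Nothing follows task 3; the deadline of minute 300 is its only limit. It must start by 300 − 35 = minute 265.
Since task 3 (must start by minute 265) depends on it, task 6 must finish by minute 265. Backing off its 35-minute duration gives a latest start of minute 230.
Task 4 feeds task 3 (must start by minute 265); task 5 (must start by minute 250, minus 10-minute gap → minute 240); task 6 (must start by minute 230); task 7 (must start by minute 275). Taking the minimum, task 4 must finish by minute 230 and start by 230 − 50 = minute 180.
Task 2 must finish in time for task 4 (must start by minute 180); task 5 (must start by minute 250, minus 20-minute gap → minute 230); task 7 (must start by minute 275). The tightest is minute 180, so task 2 must start by 180 − 65 = minute 115.
Task 1 feeds task 2 (must start by minute 115, minus 5-minute gap → minute 110); task 4 (must start by minute 180); task 5 (must start by minute 250). Taking the minimum, task 1 must finish by minute 110 and start by 110 − 60 = minute 50.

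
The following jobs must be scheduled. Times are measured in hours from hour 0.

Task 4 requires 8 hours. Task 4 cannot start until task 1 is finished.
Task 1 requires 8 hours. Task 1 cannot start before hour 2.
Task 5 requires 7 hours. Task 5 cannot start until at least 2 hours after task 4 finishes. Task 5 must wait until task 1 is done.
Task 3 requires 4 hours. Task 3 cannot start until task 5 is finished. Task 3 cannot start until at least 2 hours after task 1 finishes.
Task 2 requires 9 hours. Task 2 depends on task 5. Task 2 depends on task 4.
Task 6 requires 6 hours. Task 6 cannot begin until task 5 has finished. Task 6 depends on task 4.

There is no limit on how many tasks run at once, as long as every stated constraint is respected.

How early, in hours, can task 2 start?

27

After its own release at hour 2, task 1 can start at hour 2 and finishes at hour 10.
Task 4 cannot begin until task 1 (finishes hour 10). It runs from hour 10 to 10 + 8 = hour 18.
Task 5 cannot start until task 4 (finishes hour 18, plus 2-hour gap → hour 20); task 1 (finishes hour 10). The controlling bound is hour 20, so task 5 finishes at 20 + 7 = hour 27.
Task 2 waits on task 5 (finishes hour 27); task 4 (finishes hour 18). The latest of these is hour 27, which is the earliest task 2 can start.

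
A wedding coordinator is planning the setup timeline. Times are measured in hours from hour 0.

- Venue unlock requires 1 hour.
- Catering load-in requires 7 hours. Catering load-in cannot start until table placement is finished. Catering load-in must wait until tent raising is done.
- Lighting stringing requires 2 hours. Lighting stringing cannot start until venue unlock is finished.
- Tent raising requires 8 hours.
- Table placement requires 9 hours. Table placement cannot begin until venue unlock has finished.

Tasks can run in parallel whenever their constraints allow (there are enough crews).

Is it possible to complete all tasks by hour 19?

Yes

Tent raising can start immediately at hour 0; it finishes at hour 8.
Venue unlock has no prerequisites, so it starts at hour 0 and finishes at hour 1.
Lighting stringing waits on venue unlock (finishes hour 1), so it starts at hour 1 and finishes at 1 + 2 = hour 3.
Table placement waits on venue unlock (finishes hour 1), so it starts at hour 1 and finishes at 1 + 9 = hour 10.
Catering load-in has to wait for table placement (finishes hour 10); tent raising (finishes hour 8). The latest of these is hour 10, so catering load-in runs hour 10 to 10 + 7 = hour 17.
Every task is finished by hour 17, which is no later than the deadline of 19, so the schedule is feasible.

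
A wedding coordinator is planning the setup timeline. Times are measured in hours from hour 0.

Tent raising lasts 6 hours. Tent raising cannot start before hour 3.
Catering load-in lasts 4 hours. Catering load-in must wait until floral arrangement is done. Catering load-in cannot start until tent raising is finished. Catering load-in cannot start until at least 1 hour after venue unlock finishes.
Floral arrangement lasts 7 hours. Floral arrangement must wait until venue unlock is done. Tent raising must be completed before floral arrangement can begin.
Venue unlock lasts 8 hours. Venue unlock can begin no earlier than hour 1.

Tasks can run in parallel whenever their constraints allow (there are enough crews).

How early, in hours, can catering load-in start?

16

Tent raising cannot begin until its own release at hour 3. It runs from hour 3 to 3 + 6 = hour 9.
Venue unlock waits on its own release at hour 1, so it starts at hour 1 and finishes at 1 + 8 = hour 9.
For floral arrangement: venue unlock (finishes hour 9); tent raising (finishes hour 9). Taking the maximum gives a start of hour 9, and it finishes at 9 + 7 = hour 16.
Catering load-in waits on floral arrangement (finishes hour 16); tent raising (finishes hour 9); venue unlock (finishes hour 9, plus 1-hour gap → hour 10). The latest of these is hour 16, which is the earliest catering load-in can start.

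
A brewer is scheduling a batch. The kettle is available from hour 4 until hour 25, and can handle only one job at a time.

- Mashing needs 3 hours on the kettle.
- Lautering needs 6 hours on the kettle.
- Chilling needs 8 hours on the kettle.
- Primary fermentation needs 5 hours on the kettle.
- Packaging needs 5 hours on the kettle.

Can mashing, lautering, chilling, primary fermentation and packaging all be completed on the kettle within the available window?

No

The kettle window is 25 − 4 = 21 hours.
Running back to back, the jobs need 3 + 6 + 8 + 5 + 5 = 27 hours on the kettle.
Since 27 > 21, they cannot all fit.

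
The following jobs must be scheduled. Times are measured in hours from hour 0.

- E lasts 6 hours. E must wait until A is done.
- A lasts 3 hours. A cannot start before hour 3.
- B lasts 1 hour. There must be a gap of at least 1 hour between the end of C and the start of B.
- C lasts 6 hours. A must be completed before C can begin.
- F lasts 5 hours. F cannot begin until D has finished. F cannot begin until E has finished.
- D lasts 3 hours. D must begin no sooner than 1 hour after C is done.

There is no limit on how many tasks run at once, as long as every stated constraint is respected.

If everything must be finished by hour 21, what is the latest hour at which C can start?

6

B must finish by hour 21; it takes 1 hour, so it must start by 21 − 1 = hour 20.
Nothing follows F; the deadline of hour 21 is its only limit. It must start by 21 − 5 = hour 16.
Since F (must start by hour 16) depends on it, D must finish by hour 16. Backing off its 3-hour duration gives a latest start of hour 13.
C has several dependents: B (must start by hour 20, minus 1-hour gap → hour 19); D (must start by hour 13, minus 1-hour gap → hour 12). The earliest of those limits is hour 12, so C must start by 12 − 6 = hour 6.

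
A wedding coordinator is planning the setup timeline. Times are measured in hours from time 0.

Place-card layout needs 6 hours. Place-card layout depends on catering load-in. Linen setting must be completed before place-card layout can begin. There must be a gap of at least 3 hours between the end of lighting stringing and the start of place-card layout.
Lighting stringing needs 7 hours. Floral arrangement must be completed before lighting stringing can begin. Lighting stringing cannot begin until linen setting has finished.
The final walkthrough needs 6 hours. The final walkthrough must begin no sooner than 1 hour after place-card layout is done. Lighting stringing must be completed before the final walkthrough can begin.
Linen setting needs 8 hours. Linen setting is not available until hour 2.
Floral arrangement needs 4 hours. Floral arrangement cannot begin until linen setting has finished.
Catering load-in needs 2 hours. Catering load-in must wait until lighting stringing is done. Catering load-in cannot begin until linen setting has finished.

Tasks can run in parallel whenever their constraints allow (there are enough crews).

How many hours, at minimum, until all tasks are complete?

37

Linen setting cannot begin until its own release at hour 2. It runs from hour 2 to 2 + 8 = hour 10.
Floral arrangement waits on linen setting (finishes hour 10), so it starts at hour 10 and finishes at 10 + 4 = hour 14.
Lighting stringing needs all of floral arrangement (finishes hour 14); linen setting (finishes hour 10). That puts its earliest start at hour 14; it finishes at 14 + 7 = hour 21.
For catering load-in: lighting stringing (finishes hour 21); linen setting (finishes hour 10). Taking the maximum gives a start of hour 21, and it finishes at 21 + 2 = hour 23.
For place-card layout: catering load-in (finishes hour 23); linen setting (finishes hour 10); lighting stringing (finishes hour 21, plus 3-hour gap → hour 24). Taking the maximum gives a start of hour 24, and it finishes at 24 + 6 = hour 30.
The final walkthrough has to wait for place-card layout (finishes hour 30, plus 1-hour gap → hour 31); lighting stringing (finishes hour 21). The latest of these is hour 31, so the final walkthrough runs hour 31 to 31 + 6 = hour 37.
All tasks are finished once the last one completes. Finish times: Linen setting at 10, Floral arrangement at 14, Lighting stringing at 21, Catering load-in at 23, Place-card layout at 30, The final walkthrough at 37. The latest is hour 37.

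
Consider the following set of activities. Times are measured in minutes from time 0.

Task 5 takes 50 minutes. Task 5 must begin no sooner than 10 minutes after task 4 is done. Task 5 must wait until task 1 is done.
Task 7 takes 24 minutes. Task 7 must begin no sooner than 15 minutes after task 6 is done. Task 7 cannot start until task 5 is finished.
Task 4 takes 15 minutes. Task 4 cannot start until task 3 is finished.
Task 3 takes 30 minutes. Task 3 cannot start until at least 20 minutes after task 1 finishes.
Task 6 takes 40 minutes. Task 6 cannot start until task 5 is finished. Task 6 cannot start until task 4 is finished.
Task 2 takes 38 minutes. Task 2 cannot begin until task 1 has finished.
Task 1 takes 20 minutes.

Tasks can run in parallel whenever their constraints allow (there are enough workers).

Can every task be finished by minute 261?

Task 1 has no prerequisites, so it starts at minute 0 and finishes at minute 20.
After task 1 (finishes minute 20, plus 20-minute gap → minute 40), task 3 can start at minute 40 and finishes at minute 70.
Task 4 waits on task 3 (finishes minute 70), so it starts at minute 70 and finishes at 70 + 15 = minute 85.
Task 5 needs all of task 4 (finishes minute 85, plus 10-minute gap → minute 95); task 1 (finishes minute 20). That puts its earliest start at minute 95; it finishes at 95 + 50 = minute 145.
Task 6 has to wait for task 5 (finishes minute 145); task 4 (finishes minute 85). The latest of these is minute 145, so task 6 runs minute 145 to 145 + 40 = minute 185.
For task 7: task 6 (finishes minute 185, plus 15-minute gap → minute 200); task 5 (finishes minute 145). Taking the maximum gives a start of minute 200, and it finishes at 200 + 24 = minute 224.
Task 2 waits on task 1 (finishes minute 20), so it starts at minute 20 and finishes at 20 + 38 = minute 58.
Every task is finished by minute 224, which is no later than the deadline of 261, so the schedule is feasible.

Yes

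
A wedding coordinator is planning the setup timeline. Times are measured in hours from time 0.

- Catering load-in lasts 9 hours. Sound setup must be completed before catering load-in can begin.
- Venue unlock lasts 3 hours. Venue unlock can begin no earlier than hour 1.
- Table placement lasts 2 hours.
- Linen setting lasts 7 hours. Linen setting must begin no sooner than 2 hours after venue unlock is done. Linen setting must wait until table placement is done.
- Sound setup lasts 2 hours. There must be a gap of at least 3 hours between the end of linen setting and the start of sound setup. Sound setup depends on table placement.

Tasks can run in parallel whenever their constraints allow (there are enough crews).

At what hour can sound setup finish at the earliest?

18

Table placement has no prerequisites, so it starts at hour 0 and finishes at hour 2.
Venue unlock waits on its own release at hour 1, so it starts at hour 1 and finishes at 1 + 3 = hour 4.
Linen setting needs all of venue unlock (finishes hour 4, plus 2-hour gap → hour 6); table placement (finishes hour 2). That puts its earliest start at hour 6; it finishes at 6 + 7 = hour 13.
For sound setup: linen setting (finishes hour 13, plus 3-hour gap → hour 16); table placement (finishes hour 2). Taking the maximum gives a start of hour 16, and it finishes at 16 + 2 = hour 18.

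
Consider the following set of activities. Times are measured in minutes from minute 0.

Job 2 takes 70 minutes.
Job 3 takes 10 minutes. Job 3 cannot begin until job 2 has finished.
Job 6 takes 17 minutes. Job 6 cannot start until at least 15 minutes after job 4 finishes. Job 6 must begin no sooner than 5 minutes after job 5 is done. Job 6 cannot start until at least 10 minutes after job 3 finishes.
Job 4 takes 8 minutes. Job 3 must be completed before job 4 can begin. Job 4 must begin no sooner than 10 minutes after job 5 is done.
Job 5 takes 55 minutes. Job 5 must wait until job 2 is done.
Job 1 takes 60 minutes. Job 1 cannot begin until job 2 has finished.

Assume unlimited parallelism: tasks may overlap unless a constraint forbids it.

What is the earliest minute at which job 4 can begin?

135

Job 2 can start immediately at minute 0; it finishes at minute 70.
Job 5 cannot begin until job 2 (finishes minute 70). It runs from minute 70 to 70 + 55 = minute 125.
After job 2 (finishes minute 70), job 3 can start at minute 70 and finishes at minute 80.
Job 4 waits on job 3 (finishes minute 80); job 5 (finishes minute 125, plus 10-minute gap → minute 135). The latest of these is minute 135, which is the earliest job 4 can start.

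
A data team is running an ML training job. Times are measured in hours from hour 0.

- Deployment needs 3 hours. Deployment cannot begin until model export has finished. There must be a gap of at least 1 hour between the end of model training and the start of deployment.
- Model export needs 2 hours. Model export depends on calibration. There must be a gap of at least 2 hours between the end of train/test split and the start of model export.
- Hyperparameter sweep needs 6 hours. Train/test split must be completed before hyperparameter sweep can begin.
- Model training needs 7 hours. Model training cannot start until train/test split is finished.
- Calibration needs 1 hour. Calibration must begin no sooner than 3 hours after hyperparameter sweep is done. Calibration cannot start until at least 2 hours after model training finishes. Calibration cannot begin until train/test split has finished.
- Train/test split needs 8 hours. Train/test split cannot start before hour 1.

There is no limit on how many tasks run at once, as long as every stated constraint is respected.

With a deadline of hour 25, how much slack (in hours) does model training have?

1

Train/test split waits on its own release at hour 1, so it starts at hour 1 and finishes at 1 + 8 = hour 9.
After train/test split (finishes hour 9), model training can start at hour 9 and finishes at hour 16.

Working backward from the deadline:
To finish by hour 25, deployment (duration 3) must start no later than hour 22.
Model export has to be done before deployment (must start by hour 22). That means finishing by hour 22, i.e. starting by 22 − 2 = hour 20.
Calibration must finish before model export (must start by hour 20). With a 1-hour duration, calibration must start by 20 − 1 = hour 19.
Model training has several dependents: calibration (must start by hour 19, minus 2-hour gap → hour 17); deployment (must start by hour 22, minus 1-hour gap → hour 21). The earliest of those limits is hour 17, so model training must start by 17 − 7 = hour 10.
So model training can start as early as hour 9 and as late as hour 10, giving 10 − 9 = 1 hour of slack.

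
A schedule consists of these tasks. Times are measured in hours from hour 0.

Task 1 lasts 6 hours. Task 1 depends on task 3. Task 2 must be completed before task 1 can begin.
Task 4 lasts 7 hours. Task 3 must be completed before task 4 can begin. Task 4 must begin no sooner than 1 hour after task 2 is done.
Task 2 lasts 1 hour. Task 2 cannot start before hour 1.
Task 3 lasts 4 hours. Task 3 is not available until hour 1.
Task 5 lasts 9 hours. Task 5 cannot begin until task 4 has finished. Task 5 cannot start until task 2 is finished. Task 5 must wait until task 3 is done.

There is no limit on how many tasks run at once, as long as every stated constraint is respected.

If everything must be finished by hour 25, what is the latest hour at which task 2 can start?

7

Task 1 has no dependents, so it just needs to finish by hour 25. Starting by 25 − 6 = hour 19 achieves that.
Nothing follows task 5; the deadline of hour 25 is its only limit. It must start by 25 − 9 = hour 16.
Since task 5 (must start by hour 16) depends on it, task 4 must finish by hour 16. Backing off its 7-hour duration gives a latest start of hour 9.
Task 2 has several dependents: task 1 (must start by hour 19); task 4 (must start by hour 9, minus 1-hour gap → hour 8); task 5 (must start by hour 16). The earliest of those limits is hour 8, so task 2 must start by 8 − 1 = hour 7.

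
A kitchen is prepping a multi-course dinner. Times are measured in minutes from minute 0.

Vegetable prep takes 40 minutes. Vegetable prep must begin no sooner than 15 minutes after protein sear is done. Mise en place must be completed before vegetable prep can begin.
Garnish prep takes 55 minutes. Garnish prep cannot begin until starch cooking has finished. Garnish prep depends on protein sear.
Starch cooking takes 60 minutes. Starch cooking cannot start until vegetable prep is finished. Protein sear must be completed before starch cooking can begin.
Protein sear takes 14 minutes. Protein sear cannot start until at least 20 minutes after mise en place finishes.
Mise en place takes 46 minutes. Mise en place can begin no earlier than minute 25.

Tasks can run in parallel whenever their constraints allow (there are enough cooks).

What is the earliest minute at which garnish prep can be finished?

275

Mise en place cannot begin until its own release at minute 25. It runs from minute 25 to 25 + 46 = minute 71.
Protein sear cannot begin until mise en place (finishes minute 71, plus 20-minute gap → minute 91). It runs from minute 91 to 91 + 14 = minute 105.
Vegetable prep has to wait for protein sear (finishes minute 105, plus 15-minute gap → minute 120); mise en place (finishes minute 71). The latest of these is minute 120, so vegetable prep runs minute 120 to 120 + 40 = minute 160.
Starch cooking has to wait for vegetable prep (finishes minute 160); protein sear (finishes minute 105). The latest of these is minute 160, so starch cooking runs minute 160 to 160 + 60 = minute 220.
Garnish prep has to wait for starch cooking (finishes minute 220); protein sear (finishes minute 105). The latest of these is minute 220, so garnish prep runs minute 220 to 220 + 55 = minute 275.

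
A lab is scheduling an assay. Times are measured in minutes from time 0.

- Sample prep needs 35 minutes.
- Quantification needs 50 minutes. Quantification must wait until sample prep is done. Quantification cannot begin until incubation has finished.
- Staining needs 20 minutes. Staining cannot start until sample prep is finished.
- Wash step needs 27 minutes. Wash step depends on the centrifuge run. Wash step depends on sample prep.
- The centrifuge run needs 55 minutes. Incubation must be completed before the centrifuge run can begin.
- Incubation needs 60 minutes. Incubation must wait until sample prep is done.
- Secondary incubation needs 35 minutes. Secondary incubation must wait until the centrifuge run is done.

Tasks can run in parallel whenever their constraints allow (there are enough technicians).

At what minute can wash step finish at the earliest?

177

Sample prep has no prerequisites, so it starts at minute 0 and finishes at minute 35.
Incubation cannot begin until sample prep (finishes minute 35). It runs from minute 35 to 35 + 60 = minute 95.
The centrifuge run cannot begin until incubation (finishes minute 95). It runs from minute 95 to 95 + 55 = minute 150.
For wash step: the centrifuge run (finishes minute 150); sample prep (finishes minute 35). Taking the maximum gives a start of minute 150, and it finishes at 150 + 27 = minute 177.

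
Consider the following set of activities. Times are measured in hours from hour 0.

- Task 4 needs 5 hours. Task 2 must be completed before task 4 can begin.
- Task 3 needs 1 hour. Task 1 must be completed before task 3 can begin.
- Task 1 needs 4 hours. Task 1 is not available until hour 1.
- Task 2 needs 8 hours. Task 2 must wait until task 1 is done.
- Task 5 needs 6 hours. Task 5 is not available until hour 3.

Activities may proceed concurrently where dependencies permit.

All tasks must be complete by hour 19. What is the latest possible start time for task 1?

To finish by hour 19, task 4 (duration 5) must start no later than hour 14.
Task 2 feeds into task 4 (must start by hour 14); so task 2 must finish by hour 14 and therefore start by hour 6.
To finish by hour 19, task 3 (duration 1) must start no later than hour 18.
Task 1 must finish in time for task 2 (must start by hour 6); task 3 (must start by hour 18). The tightest is hour 6, so task 1 must start by 6 − 4 = hour 2.

2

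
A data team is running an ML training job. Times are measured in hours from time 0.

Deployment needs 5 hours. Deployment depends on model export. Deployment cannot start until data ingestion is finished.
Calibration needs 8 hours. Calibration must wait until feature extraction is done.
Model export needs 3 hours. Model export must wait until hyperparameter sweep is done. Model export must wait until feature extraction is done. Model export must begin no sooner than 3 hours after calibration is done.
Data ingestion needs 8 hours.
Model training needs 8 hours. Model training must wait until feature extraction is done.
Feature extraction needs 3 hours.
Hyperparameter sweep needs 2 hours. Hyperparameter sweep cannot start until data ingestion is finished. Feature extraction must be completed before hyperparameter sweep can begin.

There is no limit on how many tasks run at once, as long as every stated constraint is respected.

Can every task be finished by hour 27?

Yes

Feature extraction can start immediately at hour 0; it finishes at hour 3.
Calibration waits on feature extraction (finishes hour 3), so it starts at hour 3 and finishes at 3 + 8 = hour 11.
After feature extraction (finishes hour 3), model training can start at hour 3 and finishes at hour 11.
Data ingestion can start immediately at hour 0; it finishes at hour 8.
Hyperparameter sweep cannot start until data ingestion (finishes hour 8); feature extraction (finishes hour 3). The controlling bound is hour 8, so hyperparameter sweep finishes at 8 + 2 = hour 10.
Model export cannot start until hyperparameter sweep (finishes hour 10); feature extraction (finishes hour 3); calibration (finishes hour 11, plus 3-hour gap → hour 14). The controlling bound is hour 14, so model export finishes at 14 + 3 = hour 17.
Deployment needs all of model export (finishes hour 17); data ingestion (finishes hour 8). That puts its earliest start at hour 17; it finishes at 17 + 5 = hour 22.
Every task is finished by hour 22, which is no later than the deadline of 27, so the schedule is feasible.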